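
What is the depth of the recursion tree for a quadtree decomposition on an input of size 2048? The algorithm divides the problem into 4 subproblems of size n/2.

For divide and conquer with division factor 2:

Problem sizes at each level:
Level 0: 2048
Level 1: 1024
Level 2: 512
Level 3: 256
Level 4: 128
Level 5: 64
Level 6: 32
Level 7: 16
Level 8: 8
Level 9: 4
Level 10: 2
Level 11: 1

The root is level 0 and the size-1 base case is level 11 (the tree spans levels 0 through 11, i.e. 12 levels counting the root), so the depth is the number of divisions: log_2(2048) = 11

The recursion tree depth is log_2(2048) = 11. At each level, the problem size is divided by 2, so it takes 11 divisions to reduce to a base case of size 1. The algorithm makes 4 recursive calls at each level.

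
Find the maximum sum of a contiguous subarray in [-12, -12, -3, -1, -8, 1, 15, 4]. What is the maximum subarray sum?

Using Kadane's algorithm on [-12, -12, -3, -1, -8, 1, 15, 4]:

Scanning through the array:
Position 1 (value -12): max_ending_here = -12, max_so_far = -12
Position 2 (value -3): max_ending_here = -3, max_so_far = -3
Position 3 (value -1): max_ending_here = -1, max_so_far = -1
Position 4 (value -8): max_ending_here = -8, max_so_far = -1
Position 5 (value 1): max_ending_here = 1, max_so_far = 1
Position 6 (value 15): max_ending_here = 16, max_so_far = 16
Position 7 (value 4): max_ending_here = 20, max_so_far = 20

Maximum subarray: [1, 15, 4]
Maximum sum: 20

The maximum subarray is [1, 15, 4] with sum 20. This subarray runs from index 5 to index 7.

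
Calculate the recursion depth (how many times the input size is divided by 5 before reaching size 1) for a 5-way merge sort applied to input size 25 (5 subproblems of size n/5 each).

For divide and conquer with division factor 5:

Problem sizes at each level:
Level 0: 25
Level 1: 5
Level 2: 1

The root is level 0 and the size-1 base case is level 2 (the tree spans levels 0 through 2, i.e. 3 levels counting the root), so the depth is the number of divisions: log_5(25) = 2

The recursion tree depth is log_5(25) = 2. At each level, the problem size is divided by 5, so it takes 2 divisions to reduce to a base case of size 1. The algorithm makes 5 recursive calls at each level.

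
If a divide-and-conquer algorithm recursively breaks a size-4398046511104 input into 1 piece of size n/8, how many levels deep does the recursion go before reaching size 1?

For divide and conquer with division factor 8:

Problem sizes at each level:
Level 0: 4398046511104
Level 1: 549755813888
Level 2: 68719476736
Level 3: 8589934592
Level 4: 1073741824
Level 5: 134217728
Level 6: 16777216
Level 7: 2097152
Level 8: 262144
Level 9: 32768
Level 10: 4096
Level 11: 512
Level 12: 64
Level 13: 8
Level 14: 1

The root is level 0 and the size-1 base case is level 14 (the tree spans levels 0 through 14, i.e. 15 levels counting the root), so the depth is the number of divisions: log_8(4398046511104) = 14

The recursion tree depth is log_8(4398046511104) = 14. At each level, the problem size is divided by 8, so it takes 14 divisions to reduce to a base case of size 1. The algorithm makes 1 recursive call at each level.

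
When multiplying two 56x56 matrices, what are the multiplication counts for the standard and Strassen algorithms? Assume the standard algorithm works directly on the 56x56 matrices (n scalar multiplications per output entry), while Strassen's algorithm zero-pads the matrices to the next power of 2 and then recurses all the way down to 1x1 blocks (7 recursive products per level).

Matrix multiplication for 56x56 matrices:

Strassen's algorithm requires power-of-2 dimensions. Pad 56x56 to 64x64 (next power of 2).

Standard algorithm: 56^3 = 175616 multiplications
Strassen's algorithm: 7^(log2(64)) = 7^6 = 117649 multiplications
Savings: 175616 - 117649 = 57967 multiplications

Standard: 175616 multiplications (56^3). Strassen: 117649 multiplications (7^6, after padding to 64x64). Strassen reduces 8 recursive multiplications to 7 at each level.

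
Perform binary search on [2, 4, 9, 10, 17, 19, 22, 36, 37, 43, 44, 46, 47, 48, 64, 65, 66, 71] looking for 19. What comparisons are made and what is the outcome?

Binary search for 19 in [2, 4, 9, 10, 17, 19, 22, 36, 37, 43, 44, 46, 47, 48, 64, 65, 66, 71]:

lo=0, hi=17, mid=8, arr[mid]=37 -> 37 > 19, search left half
lo=0, hi=7, mid=3, arr[mid]=10 -> 10 < 19, search right half
lo=4, hi=7, mid=5, arr[mid]=19 -> Found target at index 5!

Binary search finds 19 at index 5 after 3 comparisons. The search repeatedly halves the search space by comparing with the middle element.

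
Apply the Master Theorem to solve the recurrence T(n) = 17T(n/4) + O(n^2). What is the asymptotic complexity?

Master Theorem for T(n) = 17T(n/4) + O(n^2):

a = 17, b = 4, c = 2
log_b(a) = log_4(17) = 2.0437

Case 1: c = 2 < log_4(17) = 2.0437
T(n) = O(n^(log_4 17))

For T(n) = 17T(n/4) + O(n^2): log_4(17) = 2.0437. This is Case 1 of the Master Theorem (c < log_b(a), work dominated by leaves), giving O(n^(log_4 17)).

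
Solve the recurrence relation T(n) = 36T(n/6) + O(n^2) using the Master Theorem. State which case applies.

Master Theorem for T(n) = 36T(n/6) + O(n^2):

a = 36, b = 6, c = 2
log_b(a) = log_6(36) = 2.0000

Case 2: c = 2 = log_6(36) = 2.0000
T(n) = O(n^2 log n) = O(n^2 log n)

For T(n) = 36T(n/6) + O(n^2): log_6(36) = 2.0000. This is Case 2 of the Master Theorem (c = log_b(a), equal work at all levels), giving O(n^2 log n).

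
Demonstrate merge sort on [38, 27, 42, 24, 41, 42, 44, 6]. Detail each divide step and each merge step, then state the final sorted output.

Merge sort trace:

Split: [38, 27, 42, 24, 41, 42, 44, 6] -> [38, 27, 42, 24] and [41, 42, 44, 6]
  Split: [38, 27, 42, 24] -> [38, 27] and [42, 24]
    Split: [38, 27] -> [38] and [27]
    Merge: [38] + [27] -> [27, 38]
    Split: [42, 24] -> [42] and [24]
    Merge: [42] + [24] -> [24, 42]
  Merge: [27, 38] + [24, 42] -> [24, 27, 38, 42]
  Split: [41, 42, 44, 6] -> [41, 42] and [44, 6]
    Split: [41, 42] -> [41] and [42]
    Merge: [41] + [42] -> [41, 42]
    Split: [44, 6] -> [44] and [6]
    Merge: [44] + [6] -> [6, 44]
  Merge: [41, 42] + [6, 44] -> [6, 41, 42, 44]
Merge: [24, 27, 38, 42] + [6, 41, 42, 44] -> [6, 24, 27, 38, 41, 42, 42, 44]

Final sorted array: [6, 24, 27, 38, 41, 42, 42, 44]

The merge sort proceeds by recursively splitting the array and merging sorted halves.
After all merges, the sorted array is [6, 24, 27, 38, 41, 42, 42, 44].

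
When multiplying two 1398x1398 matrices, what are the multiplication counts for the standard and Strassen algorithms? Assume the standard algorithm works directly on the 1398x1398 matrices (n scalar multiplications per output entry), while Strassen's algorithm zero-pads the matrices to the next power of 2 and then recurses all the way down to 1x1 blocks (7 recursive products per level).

Matrix multiplication for 1398x1398 matrices:

Strassen's algorithm requires power-of-2 dimensions. Pad 1398x1398 to 2048x2048 (next power of 2).

Standard algorithm: 1398^3 = 2732256792 multiplications
Strassen's algorithm: 7^(log2(2048)) = 7^11 = 1977326743 multiplications
Savings: 2732256792 - 1977326743 = 754930049 multiplications

Standard: 2732256792 multiplications (1398^3). Strassen: 1977326743 multiplications (7^11, after padding to 2048x2048). Strassen reduces 8 recursive multiplications to 7 at each level.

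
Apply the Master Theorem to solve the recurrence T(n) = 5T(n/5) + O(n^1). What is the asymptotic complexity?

Master Theorem for T(n) = 5T(n/5) + O(n^1):

a = 5, b = 5, c = 1
log_b(a) = log_5(5) = 1.0000

Case 2: c = 1 = log_5(5) = 1.0000
T(n) = O(n^1 log n) = O(n log n)

For T(n) = 5T(n/5) + O(n^1): log_5(5) = 1.0000. This is Case 2 of the Master Theorem (c = log_b(a), equal work at all levels), giving O(n log n).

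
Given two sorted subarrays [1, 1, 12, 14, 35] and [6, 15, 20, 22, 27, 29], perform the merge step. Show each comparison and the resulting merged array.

Merging process:

Compare 1 vs 6: take 1 from left. Merged: [1]
Compare 1 vs 6: take 1 from left. Merged: [1, 1]
Compare 12 vs 6: take 6 from right. Merged: [1, 1, 6]
Compare 12 vs 15: take 12 from left. Merged: [1, 1, 6, 12]
Compare 14 vs 15: take 14 from left. Merged: [1, 1, 6, 12, 14]
Compare 35 vs 15: take 15 from right. Merged: [1, 1, 6, 12, 14, 15]
Compare 35 vs 20: take 20 from right. Merged: [1, 1, 6, 12, 14, 15, 20]
Compare 35 vs 22: take 22 from right. Merged: [1, 1, 6, 12, 14, 15, 20, 22]
Compare 35 vs 27: take 27 from right. Merged: [1, 1, 6, 12, 14, 15, 20, 22, 27]
Compare 35 vs 29: take 29 from right. Merged: [1, 1, 6, 12, 14, 15, 20, 22, 27, 29]
Append remaining from left: [35]. Merged: [1, 1, 6, 12, 14, 15, 20, 22, 27, 29, 35]

Final merged array: [1, 1, 6, 12, 14, 15, 20, 22, 27, 29, 35]
Total comparisons: 10

The merged array is [1, 1, 6, 12, 14, 15, 20, 22, 27, 29, 35], requiring 10 comparisons. The merge step runs in O(n) time where n is the total number of elements.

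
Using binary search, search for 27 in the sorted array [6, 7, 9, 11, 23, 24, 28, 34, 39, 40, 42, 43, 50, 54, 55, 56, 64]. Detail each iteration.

Binary search for 27 in [6, 7, 9, 11, 23, 24, 28, 34, 39, 40, 42, 43, 50, 54, 55, 56, 64]:

lo=0, hi=16, mid=8, arr[mid]=39 -> 39 > 27, search left half
lo=0, hi=7, mid=3, arr[mid]=11 -> 11 < 27, search right half
lo=4, hi=7, mid=5, arr[mid]=24 -> 24 < 27, search right half
lo=6, hi=7, mid=6, arr[mid]=28 -> 28 > 27, search left half
lo=6 > hi=5, target 27 not found

Binary search determines that 27 is not in the array after 4 comparisons. The search space was exhausted without finding the target.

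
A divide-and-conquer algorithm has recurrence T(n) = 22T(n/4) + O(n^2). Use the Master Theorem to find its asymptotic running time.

Master Theorem for T(n) = 22T(n/4) + O(n^2):

a = 22, b = 4, c = 2
log_b(a) = log_4(22) = 2.2297

Case 1: c = 2 < log_4(22) = 2.2297
T(n) = O(n^(log_4 22))

For T(n) = 22T(n/4) + O(n^2): log_4(22) = 2.2297. This is Case 1 of the Master Theorem (c < log_b(a), work dominated by leaves), giving O(n^(log_4 22)).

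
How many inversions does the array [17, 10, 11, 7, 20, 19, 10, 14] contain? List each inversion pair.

Finding inversions in [17, 10, 11, 7, 20, 19, 10, 14]:

(0, 1): arr[0]=17 > arr[1]=10
(0, 2): arr[0]=17 > arr[2]=11
(0, 3): arr[0]=17 > arr[3]=7
(0, 6): arr[0]=17 > arr[6]=10
(0, 7): arr[0]=17 > arr[7]=14
(1, 3): arr[1]=10 > arr[3]=7
(2, 3): arr[2]=11 > arr[3]=7
(2, 6): arr[2]=11 > arr[6]=10
(4, 5): arr[4]=20 > arr[5]=19
(4, 6): arr[4]=20 > arr[6]=10
(4, 7): arr[4]=20 > arr[7]=14
(5, 6): arr[5]=19 > arr[6]=10
(5, 7): arr[5]=19 > arr[7]=14

Total inversions: 13

The array has 13 inversion(s): (0,1), (0,2), (0,3), (0,6), (0,7), (1,3), (2,3), (2,6), (4,5), (4,6), (4,7), (5,6), (5,7). Each pair (i,j) satisfies i < j and arr[i] > arr[j].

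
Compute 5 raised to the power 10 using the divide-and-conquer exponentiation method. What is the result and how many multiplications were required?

Computing 5^10 by squaring (build up from 5^1; each line after the first costs one multiplication):

5^1 = 5
5^2 = (5^1)^2 = 5^2 = 25
5^4 = (5^2)^2 = 25^2 = 625
5^5 = 5 * 5^4 = 5 * 625 = 3125
5^10 = (5^5)^2 = 3125^2 = 9765625

Result: 9765625
Multiplications needed: 4 (4 lines after 5^1)

5^10 = 9765625. Using exponentiation by squaring, this requires 4 multiplications. The key idea: if the exponent is even, square the half-power; if odd, multiply by the base once.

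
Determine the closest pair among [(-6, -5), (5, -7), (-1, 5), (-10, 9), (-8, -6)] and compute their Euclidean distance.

Computing all pairwise distances among 5 points:

d((-6, -5), (5, -7)) = 11.1803
d((-6, -5), (-1, 5)) = 11.1803
d((-6, -5), (-10, 9)) = 14.5602
d((-6, -5), (-8, -6)) = 2.2361 <-- minimum
d((5, -7), (-1, 5)) = 13.4164
d((5, -7), (-10, 9)) = 21.9317
d((5, -7), (-8, -6)) = 13.0384
d((-1, 5), (-10, 9)) = 9.8489
d((-1, 5), (-8, -6)) = 13.0384
d((-10, 9), (-8, -6)) = 15.1327

Closest pair: (-6, -5) and (-8, -6) with distance 2.2361

The closest pair is (-6, -5) and (-8, -6) with Euclidean distance 2.2361. For 5 points, brute-force pairwise comparison is shown above. For large n, the divide-and-conquer algorithm (sort by x, recurse on halves, check the dividing strip) achieves O(n log n).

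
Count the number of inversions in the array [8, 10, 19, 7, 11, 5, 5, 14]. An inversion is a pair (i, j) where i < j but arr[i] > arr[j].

Finding inversions in [8, 10, 19, 7, 11, 5, 5, 14]:

(0, 3): arr[0]=8 > arr[3]=7
(0, 5): arr[0]=8 > arr[5]=5
(0, 6): arr[0]=8 > arr[6]=5
(1, 3): arr[1]=10 > arr[3]=7
(1, 5): arr[1]=10 > arr[5]=5
(1, 6): arr[1]=10 > arr[6]=5
(2, 3): arr[2]=19 > arr[3]=7
(2, 4): arr[2]=19 > arr[4]=11
(2, 5): arr[2]=19 > arr[5]=5
(2, 6): arr[2]=19 > arr[6]=5
(2, 7): arr[2]=19 > arr[7]=14
(3, 5): arr[3]=7 > arr[5]=5
(3, 6): arr[3]=7 > arr[6]=5
(4, 5): arr[4]=11 > arr[5]=5
(4, 6): arr[4]=11 > arr[6]=5

Total inversions: 15

The array has 15 inversion(s): (0,3), (0,5), (0,6), (1,3), (1,5), (1,6), (2,3), (2,4), (2,5), (2,6), (2,7), (3,5), (3,6), (4,5), (4,6). Each pair (i,j) satisfies i < j and arr[i] > arr[j].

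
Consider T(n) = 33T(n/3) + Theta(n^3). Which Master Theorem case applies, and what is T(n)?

Master Theorem for T(n) = 33T(n/3) + O(n^3):

a = 33, b = 3, c = 3
log_b(a) = log_3(33) = 3.1827

Case 1: c = 3 < log_3(33) = 3.1827
T(n) = O(n^(log_3 33))

For T(n) = 33T(n/3) + O(n^3): log_3(33) = 3.1827. This is Case 1 of the Master Theorem (c < log_b(a), work dominated by leaves), giving O(n^(log_3 33)).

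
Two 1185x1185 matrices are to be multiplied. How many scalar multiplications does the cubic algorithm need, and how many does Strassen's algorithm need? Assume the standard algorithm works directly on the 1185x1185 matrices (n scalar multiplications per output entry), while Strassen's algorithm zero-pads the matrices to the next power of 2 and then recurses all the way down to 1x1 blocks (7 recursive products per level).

Matrix multiplication for 1185x1185 matrices:

Strassen's algorithm requires power-of-2 dimensions. Pad 1185x1185 to 2048x2048 (next power of 2).

Standard algorithm: 1185^3 = 1664006625 multiplications
Strassen's algorithm: 7^(log2(2048)) = 7^11 = 1977326743 multiplications
Difference: 1664006625 - 1977326743 = -313320118 (Strassen uses MORE here due to padding overhead — for small or just-over-power-of-2 n, padding can outweigh the per-level savings)

Standard: 1664006625 multiplications (1185^3). Strassen: 1977326743 multiplications (7^11, after padding to 2048x2048). Strassen reduces 8 recursive multiplications to 7 at each level.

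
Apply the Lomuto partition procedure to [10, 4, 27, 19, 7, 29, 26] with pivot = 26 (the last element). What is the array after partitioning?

Lomuto partition with pivot = 26:

Initial array: [10, 4, 27, 19, 7, 29, 26]

arr[0]=10 <= 26: swap with position 0, array becomes [10, 4, 27, 19, 7, 29, 26]
arr[1]=4 <= 26: swap with position 1, array becomes [10, 4, 27, 19, 7, 29, 26]
arr[2]=27 > 26: no swap
arr[3]=19 <= 26: swap with position 2, array becomes [10, 4, 19, 27, 7, 29, 26]
arr[4]=7 <= 26: swap with position 3, array becomes [10, 4, 19, 7, 27, 29, 26]
arr[5]=29 > 26: no swap

Place pivot at position 4: [10, 4, 19, 7, 26, 29, 27]
Pivot position: 4

After partitioning with pivot 26, the array becomes [10, 4, 19, 7, 26, 29, 27]. The pivot is placed at index 4. All elements to the left of the pivot are <= 26, and all elements to the right are > 26.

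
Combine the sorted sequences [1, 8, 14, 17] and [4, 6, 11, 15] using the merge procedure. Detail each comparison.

Merging process:

Compare 1 vs 4: take 1 from left. Merged: [1]
Compare 8 vs 4: take 4 from right. Merged: [1, 4]
Compare 8 vs 6: take 6 from right. Merged: [1, 4, 6]
Compare 8 vs 11: take 8 from left. Merged: [1, 4, 6, 8]
Compare 14 vs 11: take 11 from right. Merged: [1, 4, 6, 8, 11]
Compare 14 vs 15: take 14 from left. Merged: [1, 4, 6, 8, 11, 14]
Compare 17 vs 15: take 15 from right. Merged: [1, 4, 6, 8, 11, 14, 15]
Append remaining from left: [17]. Merged: [1, 4, 6, 8, 11, 14, 15, 17]

Final merged array: [1, 4, 6, 8, 11, 14, 15, 17]
Total comparisons: 7

The merged array is [1, 4, 6, 8, 11, 14, 15, 17], requiring 7 comparisons. The merge step runs in O(n) time where n is the total number of elements.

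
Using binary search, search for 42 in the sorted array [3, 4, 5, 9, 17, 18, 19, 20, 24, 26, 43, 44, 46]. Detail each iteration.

Binary search for 42 in [3, 4, 5, 9, 17, 18, 19, 20, 24, 26, 43, 44, 46]:

lo=0, hi=12, mid=6, arr[mid]=19 -> 19 < 42, search right half
lo=7, hi=12, mid=9, arr[mid]=26 -> 26 < 42, search right half
lo=10, hi=12, mid=11, arr[mid]=44 -> 44 > 42, search left half
lo=10, hi=10, mid=10, arr[mid]=43 -> 43 > 42, search left half
lo=10 > hi=9, target 42 not found

Binary search determines that 42 is not in the array after 4 comparisons. The search space was exhausted without finding the target.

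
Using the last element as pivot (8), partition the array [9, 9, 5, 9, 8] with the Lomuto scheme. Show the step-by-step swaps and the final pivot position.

Lomuto partition with pivot = 8:

Initial array: [9, 9, 5, 9, 8]

arr[0]=9 > 8: no swap
arr[1]=9 > 8: no swap
arr[2]=5 <= 8: swap with position 0, array becomes [5, 9, 9, 9, 8]
arr[3]=9 > 8: no swap

Place pivot at position 1: [5, 8, 9, 9, 9]
Pivot position: 1

After partitioning with pivot 8, the array becomes [5, 8, 9, 9, 9]. The pivot is placed at index 1. All elements to the left of the pivot are <= 8, and all elements to the right are > 8.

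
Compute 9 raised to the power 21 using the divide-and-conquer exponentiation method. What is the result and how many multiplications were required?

Computing 9^21 by squaring (build up from 9^1; each line after the first costs one multiplication):

9^1 = 9
9^2 = (9^1)^2 = 9^2 = 81
9^4 = (9^2)^2 = 81^2 = 6561
9^5 = 9 * 9^4 = 9 * 6561 = 59049
9^10 = (9^5)^2 = 59049^2 = 3486784401
9^20 = (9^10)^2 = 3486784401^2 = 12157665459056928801
9^21 = 9 * 9^20 = 9 * 12157665459056928801 = 109418989131512359209

Result: 109418989131512359209
Multiplications needed: 6 (6 lines after 9^1)

9^21 = 109418989131512359209. Using exponentiation by squaring, this requires 6 multiplications. The key idea: if the exponent is even, square the half-power; if odd, multiply by the base once.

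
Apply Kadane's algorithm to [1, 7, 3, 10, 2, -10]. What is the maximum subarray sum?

Using Kadane's algorithm on [1, 7, 3, 10, 2, -10]:

Scanning through the array:
Position 1 (value 7): max_ending_here = 8, max_so_far = 8
Position 2 (value 3): max_ending_here = 11, max_so_far = 11
Position 3 (value 10): max_ending_here = 21, max_so_far = 21
Position 4 (value 2): max_ending_here = 23, max_so_far = 23
Position 5 (value -10): max_ending_here = 13, max_so_far = 23

Maximum subarray: [1, 7, 3, 10, 2]
Maximum sum: 23

The maximum subarray is [1, 7, 3, 10, 2] with sum 23. This subarray runs from index 0 to index 4.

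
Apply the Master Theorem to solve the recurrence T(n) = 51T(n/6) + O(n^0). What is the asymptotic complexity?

Master Theorem for T(n) = 51T(n/6) + O(n^0):

a = 51, b = 6, c = 0
log_b(a) = log_6(51) = 2.1944

Case 1: c = 0 < log_6(51) = 2.1944
T(n) = O(n^(log_6 51))

For T(n) = 51T(n/6) + O(n^0): log_6(51) = 2.1944. This is Case 1 of the Master Theorem (c < log_b(a), work dominated by leaves), giving O(n^(log_6 51)).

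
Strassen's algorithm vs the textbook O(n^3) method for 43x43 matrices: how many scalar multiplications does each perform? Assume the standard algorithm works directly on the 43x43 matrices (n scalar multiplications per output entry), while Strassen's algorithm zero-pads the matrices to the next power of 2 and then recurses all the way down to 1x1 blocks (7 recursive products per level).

Matrix multiplication for 43x43 matrices:

Strassen's algorithm requires power-of-2 dimensions. Pad 43x43 to 64x64 (next power of 2).

Standard algorithm: 43^3 = 79507 multiplications
Strassen's algorithm: 7^(log2(64)) = 7^6 = 117649 multiplications
Difference: 79507 - 117649 = -38142 (Strassen uses MORE here due to padding overhead — for small or just-over-power-of-2 n, padding can outweigh the per-level savings)

Standard: 79507 multiplications (43^3). Strassen: 117649 multiplications (7^6, after padding to 64x64). Strassen reduces 8 recursive multiplications to 7 at each level.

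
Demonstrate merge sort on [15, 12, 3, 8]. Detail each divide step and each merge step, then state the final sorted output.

Merge sort trace:

Split: [15, 12, 3, 8] -> [15, 12] and [3, 8]
  Split: [15, 12] -> [15] and [12]
  Merge: [15] + [12] -> [12, 15]
  Split: [3, 8] -> [3] and [8]
  Merge: [3] + [8] -> [3, 8]
Merge: [12, 15] + [3, 8] -> [3, 8, 12, 15]

Final sorted array: [3, 8, 12, 15]

The merge sort proceeds by recursively splitting the array and merging sorted halves.
After all merges, the sorted array is [3, 8, 12, 15].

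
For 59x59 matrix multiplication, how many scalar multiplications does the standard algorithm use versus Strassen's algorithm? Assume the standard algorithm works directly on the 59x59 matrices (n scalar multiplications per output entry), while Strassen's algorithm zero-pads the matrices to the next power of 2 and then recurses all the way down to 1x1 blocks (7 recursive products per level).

Matrix multiplication for 59x59 matrices:

Strassen's algorithm requires power-of-2 dimensions. Pad 59x59 to 64x64 (next power of 2).

Standard algorithm: 59^3 = 205379 multiplications
Strassen's algorithm: 7^(log2(64)) = 7^6 = 117649 multiplications
Savings: 205379 - 117649 = 87730 multiplications

Standard: 205379 multiplications (59^3). Strassen: 117649 multiplications (7^6, after padding to 64x64). Strassen reduces 8 recursive multiplications to 7 at each level.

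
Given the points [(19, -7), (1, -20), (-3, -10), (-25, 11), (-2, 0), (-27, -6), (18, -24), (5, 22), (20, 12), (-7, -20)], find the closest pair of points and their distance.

Computing all pairwise distances among 10 points:

d((19, -7), (1, -20)) = 22.2036
d((19, -7), (-3, -10)) = 22.2036
d((19, -7), (-25, 11)) = 47.5395
d((19, -7), (-2, 0)) = 22.1359
d((19, -7), (-27, -6)) = 46.0109
d((19, -7), (18, -24)) = 17.0294
d((19, -7), (5, 22)) = 32.2025
d((19, -7), (20, 12)) = 19.0263
d((19, -7), (-7, -20)) = 29.0689
d((1, -20), (-3, -10)) = 10.7703
d((1, -20), (-25, 11)) = 40.4599
d((1, -20), (-2, 0)) = 20.2237
d((1, -20), (-27, -6)) = 31.305
d((1, -20), (18, -24)) = 17.4642
d((1, -20), (5, 22)) = 42.19
d((1, -20), (20, 12)) = 37.2156
d((1, -20), (-7, -20)) = 8.0 <-- minimum
d((-3, -10), (-25, 11)) = 30.4138
d((-3, -10), (-2, 0)) = 10.0499
d((-3, -10), (-27, -6)) = 24.3311
d((-3, -10), (18, -24)) = 25.2389
d((-3, -10), (5, 22)) = 32.9848
d((-3, -10), (20, 12)) = 31.8277
d((-3, -10), (-7, -20)) = 10.7703
d((-25, 11), (-2, 0)) = 25.4951
d((-25, 11), (-27, -6)) = 17.1172
d((-25, 11), (18, -24)) = 55.4437
d((-25, 11), (5, 22)) = 31.9531
d((-25, 11), (20, 12)) = 45.0111
d((-25, 11), (-7, -20)) = 35.8469
d((-2, 0), (-27, -6)) = 25.7099
d((-2, 0), (18, -24)) = 31.241
d((-2, 0), (5, 22)) = 23.0868
d((-2, 0), (20, 12)) = 25.0599
d((-2, 0), (-7, -20)) = 20.6155
d((-27, -6), (18, -24)) = 48.4665
d((-27, -6), (5, 22)) = 42.5206
d((-27, -6), (20, 12)) = 50.3289
d((-27, -6), (-7, -20)) = 24.4131
d((18, -24), (5, 22)) = 47.8017
d((18, -24), (20, 12)) = 36.0555
d((18, -24), (-7, -20)) = 25.318
d((5, 22), (20, 12)) = 18.0278
d((5, 22), (-7, -20)) = 43.6807
d((20, 12), (-7, -20)) = 41.8688

Closest pair: (1, -20) and (-7, -20) with distance 8.0

The closest pair is (1, -20) and (-7, -20) with Euclidean distance 8.0. For 10 points, brute-force pairwise comparison is shown above. For large n, the divide-and-conquer algorithm (sort by x, recurse on halves, check the dividing strip) achieves O(n log n).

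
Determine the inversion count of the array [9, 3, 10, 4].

Finding inversions in [9, 3, 10, 4]:

(0, 1): arr[0]=9 > arr[1]=3
(0, 3): arr[0]=9 > arr[3]=4
(2, 3): arr[2]=10 > arr[3]=4

Total inversions: 3

The array has 3 inversion(s): (0,1), (0,3), (2,3). Each pair (i,j) satisfies i < j and arr[i] > arr[j].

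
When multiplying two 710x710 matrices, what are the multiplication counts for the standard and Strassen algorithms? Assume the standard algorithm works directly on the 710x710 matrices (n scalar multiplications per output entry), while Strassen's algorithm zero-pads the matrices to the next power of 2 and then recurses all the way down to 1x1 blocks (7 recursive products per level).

Matrix multiplication for 710x710 matrices:

Strassen's algorithm requires power-of-2 dimensions. Pad 710x710 to 1024x1024 (next power of 2).

Standard algorithm: 710^3 = 357911000 multiplications
Strassen's algorithm: 7^(log2(1024)) = 7^10 = 282475249 multiplications
Savings: 357911000 - 282475249 = 75435751 multiplications

Standard: 357911000 multiplications (710^3). Strassen: 282475249 multiplications (7^10, after padding to 1024x1024). Strassen reduces 8 recursive multiplications to 7 at each level.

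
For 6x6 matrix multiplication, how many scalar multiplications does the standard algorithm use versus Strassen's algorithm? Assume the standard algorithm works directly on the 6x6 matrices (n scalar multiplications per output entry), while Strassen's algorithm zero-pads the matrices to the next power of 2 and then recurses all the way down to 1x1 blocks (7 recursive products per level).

Matrix multiplication for 6x6 matrices:

Strassen's algorithm requires power-of-2 dimensions. Pad 6x6 to 8x8 (next power of 2).

Standard algorithm: 6^3 = 216 multiplications
Strassen's algorithm: 7^(log2(8)) = 7^3 = 343 multiplications
Difference: 216 - 343 = -127 (Strassen uses MORE here due to padding overhead — for small or just-over-power-of-2 n, padding can outweigh the per-level savings)

Standard: 216 multiplications (6^3). Strassen: 343 multiplications (7^3, after padding to 8x8). Strassen reduces 8 recursive multiplications to 7 at each level.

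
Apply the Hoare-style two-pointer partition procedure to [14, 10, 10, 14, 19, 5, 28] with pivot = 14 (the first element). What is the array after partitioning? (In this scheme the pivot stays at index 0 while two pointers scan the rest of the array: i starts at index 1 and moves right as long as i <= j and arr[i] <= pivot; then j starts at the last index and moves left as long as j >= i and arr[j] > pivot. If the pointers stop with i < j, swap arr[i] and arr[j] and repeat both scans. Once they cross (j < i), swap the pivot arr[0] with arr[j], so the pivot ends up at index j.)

Hoare-style two-pointer partition with pivot = 14:

Initial array: [14, 10, 10, 14, 19, 5, 28]

Pointers start at i = 1, j = 6.
i stops at index 4 (arr[4]=19 > 14), j stops at index 5 (arr[5]=5 <= 14): swap arr[4] and arr[5], array becomes [14, 10, 10, 14, 5, 19, 28]
i ends at 5, j ends at 4: the pointers have crossed (j < i), so scanning stops.

Swap pivot arr[0] with arr[4] to place pivot at position 4: [5, 10, 10, 14, 14, 19, 28]
Pivot position: 4

After partitioning with pivot 14, the array becomes [5, 10, 10, 14, 14, 19, 28]. The pivot is placed at index 4. All elements to the left of the pivot are <= 14, and all elements to the right are > 14.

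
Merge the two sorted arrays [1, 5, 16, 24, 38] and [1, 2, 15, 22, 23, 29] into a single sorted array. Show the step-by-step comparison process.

Merging process:

Compare 1 vs 1: take 1 from left. Merged: [1]
Compare 5 vs 1: take 1 from right. Merged: [1, 1]
Compare 5 vs 2: take 2 from right. Merged: [1, 1, 2]
Compare 5 vs 15: take 5 from left. Merged: [1, 1, 2, 5]
Compare 16 vs 15: take 15 from right. Merged: [1, 1, 2, 5, 15]
Compare 16 vs 22: take 16 from left. Merged: [1, 1, 2, 5, 15, 16]
Compare 24 vs 22: take 22 from right. Merged: [1, 1, 2, 5, 15, 16, 22]
Compare 24 vs 23: take 23 from right. Merged: [1, 1, 2, 5, 15, 16, 22, 23]
Compare 24 vs 29: take 24 from left. Merged: [1, 1, 2, 5, 15, 16, 22, 23, 24]
Compare 38 vs 29: take 29 from right. Merged: [1, 1, 2, 5, 15, 16, 22, 23, 24, 29]
Append remaining from left: [38]. Merged: [1, 1, 2, 5, 15, 16, 22, 23, 24, 29, 38]

Final merged array: [1, 1, 2, 5, 15, 16, 22, 23, 24, 29, 38]
Total comparisons: 10

The merged array is [1, 1, 2, 5, 15, 16, 22, 23, 24, 29, 38], requiring 10 comparisons. The merge step runs in O(n) time where n is the total number of elements.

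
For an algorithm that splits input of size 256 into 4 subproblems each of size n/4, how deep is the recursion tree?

For divide and conquer with division factor 4:

Problem sizes at each level:
Level 0: 256
Level 1: 64
Level 2: 16
Level 3: 4
Level 4: 1

The root is level 0 and the size-1 base case is level 4 (the tree spans levels 0 through 4, i.e. 5 levels counting the root), so the depth is the number of divisions: log_4(256) = 4

The recursion tree depth is log_4(256) = 4. At each level, the problem size is divided by 4, so it takes 4 divisions to reduce to a base case of size 1. The algorithm makes 4 recursive calls at each level.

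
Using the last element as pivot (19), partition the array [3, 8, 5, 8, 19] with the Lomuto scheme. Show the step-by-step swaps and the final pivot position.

Lomuto partition with pivot = 19:

Initial array: [3, 8, 5, 8, 19]

arr[0]=3 <= 19: swap with position 0, array becomes [3, 8, 5, 8, 19]
arr[1]=8 <= 19: swap with position 1, array becomes [3, 8, 5, 8, 19]
arr[2]=5 <= 19: swap with position 2, array becomes [3, 8, 5, 8, 19]
arr[3]=8 <= 19: swap with position 3, array becomes [3, 8, 5, 8, 19]

Place pivot at position 4: [3, 8, 5, 8, 19]
Pivot position: 4

After partitioning with pivot 19, the array becomes [3, 8, 5, 8, 19]. The pivot is placed at index 4. All elements to the left of the pivot are <= 19, and all elements to the right are > 19.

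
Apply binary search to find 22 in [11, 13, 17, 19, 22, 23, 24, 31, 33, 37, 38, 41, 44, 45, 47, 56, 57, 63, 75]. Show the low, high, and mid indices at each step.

Binary search for 22 in [11, 13, 17, 19, 22, 23, 24, 31, 33, 37, 38, 41, 44, 45, 47, 56, 57, 63, 75]:

lo=0, hi=18, mid=9, arr[mid]=37 -> 37 > 22, search left half
lo=0, hi=8, mid=4, arr[mid]=22 -> Found target at index 4!

Binary search finds 22 at index 4 after 2 comparisons. The search repeatedly halves the search space by comparing with the middle element.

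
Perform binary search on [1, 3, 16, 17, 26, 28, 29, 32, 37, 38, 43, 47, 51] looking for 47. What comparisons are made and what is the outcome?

Binary search for 47 in [1, 3, 16, 17, 26, 28, 29, 32, 37, 38, 43, 47, 51]:

lo=0, hi=12, mid=6, arr[mid]=29 -> 29 < 47, search right half
lo=7, hi=12, mid=9, arr[mid]=38 -> 38 < 47, search right half
lo=10, hi=12, mid=11, arr[mid]=47 -> Found target at index 11!

Binary search finds 47 at index 11 after 3 comparisons. The search repeatedly halves the search space by comparing with the middle element.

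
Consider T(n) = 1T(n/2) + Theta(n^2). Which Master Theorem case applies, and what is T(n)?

Master Theorem for T(n) = 1T(n/2) + O(n^2):

a = 1, b = 2, c = 2
log_b(a) = log_2(1) = 0.0000

Case 3: c = 2 > log_2(1) = 0.0000
T(n) = O(n^2) = O(n^2)

For T(n) = 1T(n/2) + O(n^2): log_2(1) = 0.0000. This is Case 3 of the Master Theorem (c > log_b(a), work dominated by root), giving O(n^2).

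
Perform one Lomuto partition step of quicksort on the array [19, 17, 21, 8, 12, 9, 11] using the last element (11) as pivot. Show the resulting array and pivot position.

Lomuto partition with pivot = 11:

Initial array: [19, 17, 21, 8, 12, 9, 11]

arr[0]=19 > 11: no swap
arr[1]=17 > 11: no swap
arr[2]=21 > 11: no swap
arr[3]=8 <= 11: swap with position 0, array becomes [8, 17, 21, 19, 12, 9, 11]
arr[4]=12 > 11: no swap
arr[5]=9 <= 11: swap with position 1, array becomes [8, 9, 21, 19, 12, 17, 11]

Place pivot at position 2: [8, 9, 11, 19, 12, 17, 21]
Pivot position: 2

After partitioning with pivot 11, the array becomes [8, 9, 11, 19, 12, 17, 21]. The pivot is placed at index 2. All elements to the left of the pivot are <= 11, and all elements to the right are > 11.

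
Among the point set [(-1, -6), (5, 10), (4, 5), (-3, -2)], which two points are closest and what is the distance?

Computing all pairwise distances among 4 points:

d((-1, -6), (5, 10)) = 17.088
d((-1, -6), (4, 5)) = 12.083
d((-1, -6), (-3, -2)) = 4.4721 <-- minimum
d((5, 10), (4, 5)) = 5.099
d((5, 10), (-3, -2)) = 14.4222
d((4, 5), (-3, -2)) = 9.8995

Closest pair: (-1, -6) and (-3, -2) with distance 4.4721

The closest pair is (-1, -6) and (-3, -2) with Euclidean distance 4.4721. For 4 points, brute-force pairwise comparison is shown above. For large n, the divide-and-conquer algorithm (sort by x, recurse on halves, check the dividing strip) achieves O(n log n).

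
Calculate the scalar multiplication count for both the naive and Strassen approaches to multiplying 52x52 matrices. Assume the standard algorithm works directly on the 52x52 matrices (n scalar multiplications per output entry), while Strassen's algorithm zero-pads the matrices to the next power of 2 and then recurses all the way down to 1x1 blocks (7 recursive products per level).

Matrix multiplication for 52x52 matrices:

Strassen's algorithm requires power-of-2 dimensions. Pad 52x52 to 64x64 (next power of 2).

Standard algorithm: 52^3 = 140608 multiplications
Strassen's algorithm: 7^(log2(64)) = 7^6 = 117649 multiplications
Savings: 140608 - 117649 = 22959 multiplications

Standard: 140608 multiplications (52^3). Strassen: 117649 multiplications (7^6, after padding to 64x64). Strassen reduces 8 recursive multiplications to 7 at each level.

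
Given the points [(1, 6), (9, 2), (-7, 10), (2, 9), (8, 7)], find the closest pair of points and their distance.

Computing all pairwise distances among 5 points:

d((1, 6), (9, 2)) = 8.9443
d((1, 6), (-7, 10)) = 8.9443
d((1, 6), (2, 9)) = 3.1623 <-- minimum
d((1, 6), (8, 7)) = 7.0711
d((9, 2), (-7, 10)) = 17.8885
d((9, 2), (2, 9)) = 9.8995
d((9, 2), (8, 7)) = 5.099
d((-7, 10), (2, 9)) = 9.0554
d((-7, 10), (8, 7)) = 15.2971
d((2, 9), (8, 7)) = 6.3246

Closest pair: (1, 6) and (2, 9) with distance 3.1623

The closest pair is (1, 6) and (2, 9) with Euclidean distance 3.1623. For 5 points, brute-force pairwise comparison is shown above. For large n, the divide-and-conquer algorithm (sort by x, recurse on halves, check the dividing strip) achieves O(n log n).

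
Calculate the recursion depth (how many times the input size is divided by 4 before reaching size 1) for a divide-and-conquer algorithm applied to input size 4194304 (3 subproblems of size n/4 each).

For divide and conquer with division factor 4:

Problem sizes at each level:
Level 0: 4194304
Level 1: 1048576
Level 2: 262144
Level 3: 65536
Level 4: 16384
Level 5: 4096
Level 6: 1024
Level 7: 256
Level 8: 64
Level 9: 16
Level 10: 4
Level 11: 1

The root is level 0 and the size-1 base case is level 11 (the tree spans levels 0 through 11, i.e. 12 levels counting the root), so the depth is the number of divisions: log_4(4194304) = 11

The recursion tree depth is log_4(4194304) = 11. At each level, the problem size is divided by 4, so it takes 11 divisions to reduce to a base case of size 1. The algorithm makes 3 recursive calls at each level.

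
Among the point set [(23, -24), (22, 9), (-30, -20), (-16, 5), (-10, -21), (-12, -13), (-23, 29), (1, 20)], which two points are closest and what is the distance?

Computing all pairwise distances among 8 points:

d((23, -24), (22, 9)) = 33.0151
d((23, -24), (-30, -20)) = 53.1507
d((23, -24), (-16, 5)) = 48.6004
d((23, -24), (-10, -21)) = 33.1361
d((23, -24), (-12, -13)) = 36.6879
d((23, -24), (-23, 29)) = 70.1783
d((23, -24), (1, 20)) = 49.1935
d((22, 9), (-30, -20)) = 59.5399
d((22, 9), (-16, 5)) = 38.2099
d((22, 9), (-10, -21)) = 43.8634
d((22, 9), (-12, -13)) = 40.4969
d((22, 9), (-23, 29)) = 49.2443
d((22, 9), (1, 20)) = 23.7065
d((-30, -20), (-16, 5)) = 28.6531
d((-30, -20), (-10, -21)) = 20.025
d((-30, -20), (-12, -13)) = 19.3132
d((-30, -20), (-23, 29)) = 49.4975
d((-30, -20), (1, 20)) = 50.6063
d((-16, 5), (-10, -21)) = 26.6833
d((-16, 5), (-12, -13)) = 18.4391
d((-16, 5), (-23, 29)) = 25.0
d((-16, 5), (1, 20)) = 22.6716
d((-10, -21), (-12, -13)) = 8.2462 <-- minimum
d((-10, -21), (-23, 29)) = 51.6624
d((-10, -21), (1, 20)) = 42.45
d((-12, -13), (-23, 29)) = 43.4166
d((-12, -13), (1, 20)) = 35.4683
d((-23, 29), (1, 20)) = 25.632

Closest pair: (-10, -21) and (-12, -13) with distance 8.2462

The closest pair is (-10, -21) and (-12, -13) with Euclidean distance 8.2462. For 8 points, brute-force pairwise comparison is shown above. For large n, the divide-and-conquer algorithm (sort by x, recurse on halves, check the dividing strip) achieves O(n log n).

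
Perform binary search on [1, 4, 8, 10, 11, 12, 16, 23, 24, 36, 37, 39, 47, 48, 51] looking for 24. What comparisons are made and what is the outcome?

Binary search for 24 in [1, 4, 8, 10, 11, 12, 16, 23, 24, 36, 37, 39, 47, 48, 51]:

lo=0, hi=14, mid=7, arr[mid]=23 -> 23 < 24, search right half
lo=8, hi=14, mid=11, arr[mid]=39 -> 39 > 24, search left half
lo=8, hi=10, mid=9, arr[mid]=36 -> 36 > 24, search left half
lo=8, hi=8, mid=8, arr[mid]=24 -> Found target at index 8!

Binary search finds 24 at index 8 after 4 comparisons. The search repeatedly halves the search space by comparing with the middle element.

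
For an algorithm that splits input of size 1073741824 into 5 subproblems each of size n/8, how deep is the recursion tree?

For divide and conquer with division factor 8:

Problem sizes at each level:
Level 0: 1073741824
Level 1: 134217728
Level 2: 16777216
Level 3: 2097152
Level 4: 262144
Level 5: 32768
Level 6: 4096
Level 7: 512
Level 8: 64
Level 9: 8
Level 10: 1

The root is level 0 and the size-1 base case is level 10 (the tree spans levels 0 through 10, i.e. 11 levels counting the root), so the depth is the number of divisions: log_8(1073741824) = 10

The recursion tree depth is log_8(1073741824) = 10. At each level, the problem size is divided by 8, so it takes 10 divisions to reduce to a base case of size 1. The algorithm makes 5 recursive calls at each level.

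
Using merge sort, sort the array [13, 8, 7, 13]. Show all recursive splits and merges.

Merge sort trace:

Split: [13, 8, 7, 13] -> [13, 8] and [7, 13]
  Split: [13, 8] -> [13] and [8]
  Merge: [13] + [8] -> [8, 13]
  Split: [7, 13] -> [7] and [13]
  Merge: [7] + [13] -> [7, 13]
Merge: [8, 13] + [7, 13] -> [7, 8, 13, 13]

Final sorted array: [7, 8, 13, 13]

The merge sort proceeds by recursively splitting the array and merging sorted halves.
After all merges, the sorted array is [7, 8, 13, 13].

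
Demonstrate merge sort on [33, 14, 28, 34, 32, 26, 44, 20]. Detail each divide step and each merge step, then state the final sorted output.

Merge sort trace:

Split: [33, 14, 28, 34, 32, 26, 44, 20] -> [33, 14, 28, 34] and [32, 26, 44, 20]
  Split: [33, 14, 28, 34] -> [33, 14] and [28, 34]
    Split: [33, 14] -> [33] and [14]
    Merge: [33] + [14] -> [14, 33]
    Split: [28, 34] -> [28] and [34]
    Merge: [28] + [34] -> [28, 34]
  Merge: [14, 33] + [28, 34] -> [14, 28, 33, 34]
  Split: [32, 26, 44, 20] -> [32, 26] and [44, 20]
    Split: [32, 26] -> [32] and [26]
    Merge: [32] + [26] -> [26, 32]
    Split: [44, 20] -> [44] and [20]
    Merge: [44] + [20] -> [20, 44]
  Merge: [26, 32] + [20, 44] -> [20, 26, 32, 44]
Merge: [14, 28, 33, 34] + [20, 26, 32, 44] -> [14, 20, 26, 28, 32, 33, 34, 44]

Final sorted array: [14, 20, 26, 28, 32, 33, 34, 44]

The merge sort proceeds by recursively splitting the array and merging sorted halves.
After all merges, the sorted array is [14, 20, 26, 28, 32, 33, 34, 44].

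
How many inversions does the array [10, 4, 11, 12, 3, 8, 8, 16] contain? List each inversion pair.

Finding inversions in [10, 4, 11, 12, 3, 8, 8, 16]:

(0, 1): arr[0]=10 > arr[1]=4
(0, 4): arr[0]=10 > arr[4]=3
(0, 5): arr[0]=10 > arr[5]=8
(0, 6): arr[0]=10 > arr[6]=8
(1, 4): arr[1]=4 > arr[4]=3
(2, 4): arr[2]=11 > arr[4]=3
(2, 5): arr[2]=11 > arr[5]=8
(2, 6): arr[2]=11 > arr[6]=8
(3, 4): arr[3]=12 > arr[4]=3
(3, 5): arr[3]=12 > arr[5]=8
(3, 6): arr[3]=12 > arr[6]=8

Total inversions: 11

The array has 11 inversion(s): (0,1), (0,4), (0,5), (0,6), (1,4), (2,4), (2,5), (2,6), (3,4), (3,5), (3,6). Each pair (i,j) satisfies i < j and arr[i] > arr[j].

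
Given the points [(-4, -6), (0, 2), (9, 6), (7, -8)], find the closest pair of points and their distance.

Computing all pairwise distances among 4 points:

d((-4, -6), (0, 2)) = 8.9443 <-- minimum
d((-4, -6), (9, 6)) = 17.6918
d((-4, -6), (7, -8)) = 11.1803
d((0, 2), (9, 6)) = 9.8489
d((0, 2), (7, -8)) = 12.2066
d((9, 6), (7, -8)) = 14.1421

Closest pair: (-4, -6) and (0, 2) with distance 8.9443

The closest pair is (-4, -6) and (0, 2) with Euclidean distance 8.9443. For 4 points, brute-force pairwise comparison is shown above. For large n, the divide-and-conquer algorithm (sort by x, recurse on halves, check the dividing strip) achieves O(n log n).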